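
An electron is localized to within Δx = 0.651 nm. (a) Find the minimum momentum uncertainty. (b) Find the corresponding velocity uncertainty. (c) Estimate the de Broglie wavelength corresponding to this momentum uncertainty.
(a) Δp_min = 8.100 × 10^-26 kg·m/s
(b) Δv_min = 88.915 km/s
(c) λ_dB = 8.181 nm

Step-by-step:

(a) From the uncertainty principle:
Δp_min = ℏ/(2Δx) = (1.055e-34 J·s)/(2 × 6.510e-10 m) = 8.100e-26 kg·m/s

(b) The velocity uncertainty:
Δv = Δp/m = (8.100e-26 kg·m/s)/(9.109e-31 kg) = 8.892e+04 m/s = 88.915 km/s

(c) The de Broglie wavelength for this momentum:
λ = h/p = (6.626e-34 J·s)/(8.100e-26 kg·m/s) = 8.181e-09 m = 8.181 nm

Note: The de Broglie wavelength is comparable to the localization size, as expected from wave-particle duality.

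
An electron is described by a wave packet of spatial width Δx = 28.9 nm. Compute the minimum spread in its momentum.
1.825 × 10^-27 kg·m/s

For a wave packet, the spatial width Δx and momentum spread Δp are related by the uncertainty principle:
ΔxΔp ≥ ℏ/2

The minimum momentum spread is:
Δp_min = ℏ/(2Δx)
Δp_min = (1.055e-34 J·s) / (2 × 2.890e-08 m)
Δp_min = 1.825e-27 kg·m/s

A wave packet cannot have both a well-defined position and well-defined momentum.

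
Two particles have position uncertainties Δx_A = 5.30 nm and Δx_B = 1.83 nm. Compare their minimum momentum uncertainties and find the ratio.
Particle B has the larger minimum momentum uncertainty, by a factor of 2.90.

For each particle, the minimum momentum uncertainty is Δp_min = ℏ/(2Δx):

Particle A: Δp_A = ℏ/(2×5.300e-09 m) = 9.949e-27 kg·m/s
Particle B: Δp_B = ℏ/(2×1.830e-09 m) = 2.881e-26 kg·m/s

Ratio: Δp_B/Δp_A = 2.90

Since Δp_min ∝ 1/Δx, the particle with smaller position uncertainty (B) has larger momentum uncertainty.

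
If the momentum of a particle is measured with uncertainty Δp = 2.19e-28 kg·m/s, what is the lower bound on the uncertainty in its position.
240.770 nm

Using the Heisenberg uncertainty principle:
ΔxΔp ≥ ℏ/2

The minimum uncertainty in position is:
Δx_min = ℏ/(2Δp)
Δx_min = (1.055e-34 J·s) / (2 × 2.190e-28 kg·m/s)
Δx_min = 2.408e-07 m = 240.770 nm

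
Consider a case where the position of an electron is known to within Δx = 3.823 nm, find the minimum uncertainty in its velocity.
15.141 km/s

Using the Heisenberg uncertainty principle and Δp = mΔv:
ΔxΔp ≥ ℏ/2
Δx(mΔv) ≥ ℏ/2

The minimum uncertainty in velocity is:
Δv_min = ℏ/(2mΔx)
Δv_min = (1.055e-34 J·s) / (2 × 9.109e-31 kg × 3.823e-09 m)
Δv_min = 1.514e+04 m/s = 15.141 km/s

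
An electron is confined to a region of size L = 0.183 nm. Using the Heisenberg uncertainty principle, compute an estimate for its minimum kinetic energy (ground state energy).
284.420 meV

Using the uncertainty principle to estimate ground state energy:

1. The position uncertainty is approximately the confinement size:
   Δx ≈ L = 1.830e-10 m

2. From ΔxΔp ≥ ℏ/2, the minimum momentum uncertainty is:
   Δp ≈ ℏ/(2L) = 2.881e-25 kg·m/s

3. The kinetic energy is approximately:
   KE ≈ (Δp)²/(2m) = (2.881e-25)²/(2 × 9.109e-31 kg)
   KE ≈ 4.557e-20 J = 284.420 meV

This is an order-of-magnitude estimate of the ground state energy.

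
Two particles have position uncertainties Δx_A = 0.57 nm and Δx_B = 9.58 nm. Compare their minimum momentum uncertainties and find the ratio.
Particle A has the larger minimum momentum uncertainty, by a factor of 16.81.

For each particle, the minimum momentum uncertainty is Δp_min = ℏ/(2Δx):

Particle A: Δp_A = ℏ/(2×5.700e-10 m) = 9.251e-26 kg·m/s
Particle B: Δp_B = ℏ/(2×9.580e-09 m) = 5.504e-27 kg·m/s

Ratio: Δp_A/Δp_B = 16.81

Since Δp_min ∝ 1/Δx, the particle with smaller position uncertainty (A) has larger momentum uncertainty.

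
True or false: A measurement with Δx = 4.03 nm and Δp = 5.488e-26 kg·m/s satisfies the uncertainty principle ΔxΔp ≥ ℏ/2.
Yes, it satisfies the uncertainty principle.

Calculate the product ΔxΔp:
ΔxΔp = (4.030e-09 m) × (5.488e-26 kg·m/s)
ΔxΔp = 2.212e-34 J·s

Compare to the minimum allowed value ℏ/2:
ℏ/2 = 5.273e-35 J·s

Since ΔxΔp = 2.212e-34 J·s ≥ 5.273e-35 J·s = ℏ/2,
the measurement satisfies the uncertainty principle.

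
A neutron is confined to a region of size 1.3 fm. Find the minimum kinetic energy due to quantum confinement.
3.065 MeV

Using the uncertainty principle:

1. Position uncertainty: Δx ≈ 1.300e-15 m
2. Minimum momentum uncertainty: Δp = ℏ/(2Δx) = 4.056e-20 kg·m/s
3. Minimum kinetic energy:
   KE = (Δp)²/(2m) = (4.056e-20)²/(2 × 1.675e-27 kg)
   KE = 4.911e-13 J = 3.065 MeV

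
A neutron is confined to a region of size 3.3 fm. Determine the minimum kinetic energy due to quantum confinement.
475.694 keV

Using the uncertainty principle:

1. Position uncertainty: Δx ≈ 3.300e-15 m
2. Minimum momentum uncertainty: Δp = ℏ/(2Δx) = 1.598e-20 kg·m/s
3. Minimum kinetic energy:
   KE = (Δp)²/(2m) = (1.598e-20)²/(2 × 1.675e-27 kg)
   KE = 7.621e-14 J = 475.694 keV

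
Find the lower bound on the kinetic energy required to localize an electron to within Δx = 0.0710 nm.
1.889 eV

Localizing a particle requires giving it sufficient momentum uncertainty:

1. From uncertainty principle: Δp ≥ ℏ/(2Δx)
   Δp_min = (1.055e-34 J·s) / (2 × 7.100e-11 m)
   Δp_min = 7.427e-25 kg·m/s

2. This momentum uncertainty corresponds to kinetic energy:
   KE ≈ (Δp)²/(2m) = (7.427e-25)²/(2 × 9.109e-31 kg)
   KE = 3.027e-19 J = 1.889 eV

Tighter localization requires more energy.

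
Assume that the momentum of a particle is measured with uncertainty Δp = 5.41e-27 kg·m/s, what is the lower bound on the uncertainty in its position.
9.747 nm

Using the Heisenberg uncertainty principle:
ΔxΔp ≥ ℏ/2

The minimum uncertainty in position is:
Δx_min = ℏ/(2Δp)
Δx_min = (1.055e-34 J·s) / (2 × 5.410e-27 kg·m/s)
Δx_min = 9.747e-09 m = 9.747 nm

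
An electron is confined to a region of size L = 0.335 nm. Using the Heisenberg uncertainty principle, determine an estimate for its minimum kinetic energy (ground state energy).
84.874 meV

Using the uncertainty principle to estimate ground state energy:

1. The position uncertainty is approximately the confinement size:
   Δx ≈ L = 3.350e-10 m

2. From ΔxΔp ≥ ℏ/2, the minimum momentum uncertainty is:
   Δp ≈ ℏ/(2L) = 1.574e-25 kg·m/s

3. The kinetic energy is approximately:
   KE ≈ (Δp)²/(2m) = (1.574e-25)²/(2 × 9.109e-31 kg)
   KE ≈ 1.360e-20 J = 84.874 meV

This is an order-of-magnitude estimate of the ground state energy.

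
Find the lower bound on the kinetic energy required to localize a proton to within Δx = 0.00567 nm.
161.357 meV

Localizing a particle requires giving it sufficient momentum uncertainty:

1. From uncertainty principle: Δp ≥ ℏ/(2Δx)
   Δp_min = (1.055e-34 J·s) / (2 × 5.670e-12 m)
   Δp_min = 9.300e-24 kg·m/s

2. This momentum uncertainty corresponds to kinetic energy:
   KE ≈ (Δp)²/(2m) = (9.300e-24)²/(2 × 1.673e-27 kg)
   KE = 2.585e-20 J = 161.357 meV

Tighter localization requires more energy.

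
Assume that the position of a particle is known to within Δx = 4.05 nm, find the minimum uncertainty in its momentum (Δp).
1.302 × 10^-26 kg·m/s

Using the Heisenberg uncertainty principle:
ΔxΔp ≥ ℏ/2

The minimum uncertainty in momentum is:
Δp_min = ℏ/(2Δx)
Δp_min = (1.055e-34 J·s) / (2 × 4.050e-09 m)
Δp_min = 1.302e-26 kg·m/s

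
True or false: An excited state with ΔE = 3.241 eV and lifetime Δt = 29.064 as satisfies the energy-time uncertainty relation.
No, it violates the uncertainty relation.

Calculate the product ΔEΔt:
ΔE = 3.241 eV = 5.193e-19 J
ΔEΔt = (5.193e-19 J) × (2.906e-17 s)
ΔEΔt = 1.509e-35 J·s

Compare to the minimum allowed value ℏ/2:
ℏ/2 = 5.273e-35 J·s

Since ΔEΔt = 1.509e-35 J·s < 5.273e-35 J·s = ℏ/2,
this violates the uncertainty relation.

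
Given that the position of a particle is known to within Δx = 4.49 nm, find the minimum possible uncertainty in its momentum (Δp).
1.174 × 10^-26 kg·m/s

Using the Heisenberg uncertainty principle:
ΔxΔp ≥ ℏ/2

The minimum uncertainty in momentum is:
Δp_min = ℏ/(2Δx)
Δp_min = (1.055e-34 J·s) / (2 × 4.490e-09 m)
Δp_min = 1.174e-26 kg·m/s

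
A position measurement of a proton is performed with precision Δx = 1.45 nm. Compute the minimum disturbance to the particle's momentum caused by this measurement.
3.636 × 10^-26 kg·m/s

The uncertainty principle implies that measuring position disturbs momentum:
ΔxΔp ≥ ℏ/2

When we measure position with precision Δx, we necessarily introduce a momentum uncertainty:
Δp ≥ ℏ/(2Δx)
Δp_min = (1.055e-34 J·s) / (2 × 1.450e-09 m)
Δp_min = 3.636e-26 kg·m/s

The more precisely we measure position, the greater the momentum disturbance.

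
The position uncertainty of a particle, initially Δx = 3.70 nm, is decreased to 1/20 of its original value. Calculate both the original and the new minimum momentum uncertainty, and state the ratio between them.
Original Δp_min = 1.425 × 10^-26 kg·m/s; new Δp'_min = 2.850 × 10^-25 kg·m/s; ratio Δp'_min/Δp_min = 20.

From the uncertainty principle ΔxΔp ≥ ℏ/2, the minimum momentum uncertainty is Δp_min = ℏ/(2Δx).

Original (Δx = 3.70 nm = 3.700e-09 m):
Δp_min = (1.055e-34 J·s)/(2 × 3.700e-09 m) = 1.425e-26 kg·m/s

When Δx → (1/20)Δx:
Δp'_min = ℏ/(2 × (1/20)Δx) = 20 × ℏ/(2Δx) = 20 × Δp_min
Δp'_min = 20 × 1.425e-26 kg·m/s = 2.850e-25 kg·m/s

Since Δp_min ∝ 1/Δx, when Δx is decreased to 1/20 of its original value, Δp_min increases to 20 times its original value.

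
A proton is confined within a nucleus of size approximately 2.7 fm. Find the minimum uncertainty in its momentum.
1.953 × 10^-20 kg·m/s

Using the Heisenberg uncertainty principle:
ΔxΔp ≥ ℏ/2

With Δx ≈ L = 2.700e-15 m (the confinement size):
Δp_min = ℏ/(2Δx)
Δp_min = (1.055e-34 J·s) / (2 × 2.700e-15 m)
Δp_min = 1.953e-20 kg·m/s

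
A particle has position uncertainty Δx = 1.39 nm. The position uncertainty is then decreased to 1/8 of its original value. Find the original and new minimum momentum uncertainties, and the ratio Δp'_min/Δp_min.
Original Δp_min = 3.793 × 10^-26 kg·m/s; new Δp'_min = 3.035 × 10^-25 kg·m/s; ratio Δp'_min/Δp_min = 8.

From the uncertainty principle ΔxΔp ≥ ℏ/2, the minimum momentum uncertainty is Δp_min = ℏ/(2Δx).

Original (Δx = 1.39 nm = 1.390e-09 m):
Δp_min = (1.055e-34 J·s)/(2 × 1.390e-09 m) = 3.793e-26 kg·m/s

When Δx → (1/8)Δx:
Δp'_min = ℏ/(2 × (1/8)Δx) = 8 × ℏ/(2Δx) = 8 × Δp_min
Δp'_min = 8 × 3.793e-26 kg·m/s = 3.035e-25 kg·m/s

Since Δp_min ∝ 1/Δx, when Δx is decreased to 1/8 of its original value, Δp_min increases to 8 times its original value.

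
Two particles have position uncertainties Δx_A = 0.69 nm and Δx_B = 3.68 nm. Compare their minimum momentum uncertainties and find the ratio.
Particle A has the larger minimum momentum uncertainty, by a factor of 5.33.

For each particle, the minimum momentum uncertainty is Δp_min = ℏ/(2Δx):

Particle A: Δp_A = ℏ/(2×6.900e-10 m) = 7.642e-26 kg·m/s
Particle B: Δp_B = ℏ/(2×3.680e-09 m) = 1.433e-26 kg·m/s

Ratio: Δp_A/Δp_B = 5.33

Since Δp_min ∝ 1/Δx, the particle with smaller position uncertainty (A) has larger momentum uncertainty.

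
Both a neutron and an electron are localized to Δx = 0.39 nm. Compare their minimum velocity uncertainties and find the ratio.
The electron has the larger minimum velocity uncertainty, by a ratio of 1838.7.

For both particles, Δp_min = ℏ/(2Δx) = 1.352e-25 kg·m/s (same for both).

The velocity uncertainty is Δv = Δp/m:
- neutron: Δv = 1.352e-25 / 1.675e-27 = 8.072e+01 m/s = 80.721 m/s
- electron: Δv = 1.352e-25 / 9.109e-31 = 1.484e+05 m/s = 148.420 km/s

Ratio: 1.484e+05 / 8.072e+01 = 1838.7

The lighter particle has larger velocity uncertainty because Δv ∝ 1/m.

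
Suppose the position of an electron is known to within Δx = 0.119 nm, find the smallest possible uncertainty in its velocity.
486.419 km/s

Using the Heisenberg uncertainty principle and Δp = mΔv:
ΔxΔp ≥ ℏ/2
Δx(mΔv) ≥ ℏ/2

The minimum uncertainty in velocity is:
Δv_min = ℏ/(2mΔx)
Δv_min = (1.055e-34 J·s) / (2 × 9.109e-31 kg × 1.190e-10 m)
Δv_min = 4.864e+05 m/s = 486.419 km/s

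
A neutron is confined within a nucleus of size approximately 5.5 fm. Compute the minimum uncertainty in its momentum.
9.587 × 10^-21 kg·m/s

Using the Heisenberg uncertainty principle:
ΔxΔp ≥ ℏ/2

With Δx ≈ L = 5.500e-15 m (the confinement size):
Δp_min = ℏ/(2Δx)
Δp_min = (1.055e-34 J·s) / (2 × 5.500e-15 m)
Δp_min = 9.587e-21 kg·m/s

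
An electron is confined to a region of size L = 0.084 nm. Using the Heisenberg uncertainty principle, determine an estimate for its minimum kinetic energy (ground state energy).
1.350 eV

Using the uncertainty principle to estimate ground state energy:

1. The position uncertainty is approximately the confinement size:
   Δx ≈ L = 8.400e-11 m

2. From ΔxΔp ≥ ℏ/2, the minimum momentum uncertainty is:
   Δp ≈ ℏ/(2L) = 6.277e-25 kg·m/s

3. The kinetic energy is approximately:
   KE ≈ (Δp)²/(2m) = (6.277e-25)²/(2 × 9.109e-31 kg)
   KE ≈ 2.163e-19 J = 1.350 eV

This is an order-of-magnitude estimate of the ground state energy.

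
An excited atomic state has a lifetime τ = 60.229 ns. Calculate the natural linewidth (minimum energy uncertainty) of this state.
5.464 neV

Using the energy-time uncertainty principle:
ΔEΔt ≥ ℏ/2

The lifetime τ represents the time uncertainty Δt.
The natural linewidth (minimum energy uncertainty) is:

ΔE = ℏ/(2τ)
ΔE = (1.055e-34 J·s) / (2 × 6.023e-08 s)
ΔE = 8.755e-28 J = 5.464 neV

This natural linewidth limits the precision of spectroscopic measurements.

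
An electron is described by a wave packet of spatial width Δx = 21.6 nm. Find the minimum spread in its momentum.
2.441 × 10^-27 kg·m/s

For a wave packet, the spatial width Δx and momentum spread Δp are related by the uncertainty principle:
ΔxΔp ≥ ℏ/2

The minimum momentum spread is:
Δp_min = ℏ/(2Δx)
Δp_min = (1.055e-34 J·s) / (2 × 2.160e-08 m)
Δp_min = 2.441e-27 kg·m/s

A wave packet cannot have both a well-defined position and well-defined momentum.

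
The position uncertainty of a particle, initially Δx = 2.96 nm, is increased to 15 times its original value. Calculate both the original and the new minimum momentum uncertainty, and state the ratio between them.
Original Δp_min = 1.781 × 10^-26 kg·m/s; new Δp'_min = 1.188 × 10^-27 kg·m/s; ratio Δp'_min/Δp_min = 1/15.

From the uncertainty principle ΔxΔp ≥ ℏ/2, the minimum momentum uncertainty is Δp_min = ℏ/(2Δx).

Original (Δx = 2.96 nm = 2.960e-09 m):
Δp_min = (1.055e-34 J·s)/(2 × 2.960e-09 m) = 1.781e-26 kg·m/s

When Δx → 15Δx:
Δp'_min = ℏ/(2 × 15Δx) = (1/15) × ℏ/(2Δx) = (1/15) × Δp_min
Δp'_min = 1/15 × 1.781e-26 kg·m/s = 1.188e-27 kg·m/s

Since Δp_min ∝ 1/Δx, when Δx is increased to 15 times its original value, Δp_min decreases to 1/15 of its original value.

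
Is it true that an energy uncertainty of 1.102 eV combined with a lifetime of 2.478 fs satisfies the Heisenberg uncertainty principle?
Yes, it satisfies the uncertainty relation.

Calculate the product ΔEΔt:
ΔE = 1.102 eV = 1.766e-19 J
ΔEΔt = (1.766e-19 J) × (2.478e-15 s)
ΔEΔt = 4.375e-34 J·s

Compare to the minimum allowed value ℏ/2:
ℏ/2 = 5.273e-35 J·s

Since ΔEΔt = 4.375e-34 J·s ≥ 5.273e-35 J·s = ℏ/2,
this satisfies the uncertainty relation.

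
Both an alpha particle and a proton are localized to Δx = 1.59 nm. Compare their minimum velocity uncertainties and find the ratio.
The proton has the larger minimum velocity uncertainty, by a ratio of 4.0.

For both particles, Δp_min = ℏ/(2Δx) = 3.316e-26 kg·m/s (same for both).

The velocity uncertainty is Δv = Δp/m:
- alpha particle: Δv = 3.316e-26 / 6.645e-27 = 4.991e+00 m/s = 4.991 m/s
- proton: Δv = 3.316e-26 / 1.673e-27 = 1.983e+01 m/s = 19.827 m/s

Ratio: 1.983e+01 / 4.991e+00 = 4.0

The lighter particle has larger velocity uncertainty because Δv ∝ 1/m.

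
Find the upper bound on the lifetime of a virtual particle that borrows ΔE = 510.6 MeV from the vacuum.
6.445 × 10^-25 s

Using the energy-time uncertainty principle:
ΔEΔt ≥ ℏ/2

For a virtual particle borrowing energy ΔE, the maximum lifetime is:
Δt_max = ℏ/(2ΔE)

Converting energy:
ΔE = 510.6 MeV = 8.181e-11 J

Δt_max = (1.055e-34 J·s) / (2 × 8.181e-11 J)
Δt_max = 6.445e-25 s = 6.445 × 10^-25 s

Virtual particles with higher borrowed energy exist for shorter times.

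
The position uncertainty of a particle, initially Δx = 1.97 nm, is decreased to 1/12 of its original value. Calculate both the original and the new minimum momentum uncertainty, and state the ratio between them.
Original Δp_min = 2.677 × 10^-26 kg·m/s; new Δp'_min = 3.212 × 10^-25 kg·m/s; ratio Δp'_min/Δp_min = 12.

From the uncertainty principle ΔxΔp ≥ ℏ/2, the minimum momentum uncertainty is Δp_min = ℏ/(2Δx).

Original (Δx = 1.97 nm = 1.970e-09 m):
Δp_min = (1.055e-34 J·s)/(2 × 1.970e-09 m) = 2.677e-26 kg·m/s

When Δx → (1/12)Δx:
Δp'_min = ℏ/(2 × (1/12)Δx) = 12 × ℏ/(2Δx) = 12 × Δp_min
Δp'_min = 12 × 2.677e-26 kg·m/s = 3.212e-25 kg·m/s

Since Δp_min ∝ 1/Δx, when Δx is decreased to 1/12 of its original value, Δp_min increases to 12 times its original value.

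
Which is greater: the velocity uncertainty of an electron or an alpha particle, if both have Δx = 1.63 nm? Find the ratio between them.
The electron has the larger minimum velocity uncertainty, by a ratio of 7294.3.

For both particles, Δp_min = ℏ/(2Δx) = 3.235e-26 kg·m/s (same for both).

The velocity uncertainty is Δv = Δp/m:
- electron: Δv = 3.235e-26 / 9.109e-31 = 3.551e+04 m/s = 35.512 km/s
- alpha particle: Δv = 3.235e-26 / 6.645e-27 = 4.868e+00 m/s = 4.868 m/s

Ratio: 3.551e+04 / 4.868e+00 = 7294.3

The lighter particle has larger velocity uncertainty because Δv ∝ 1/m.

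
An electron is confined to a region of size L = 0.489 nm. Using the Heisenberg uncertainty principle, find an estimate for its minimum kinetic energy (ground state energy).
39.833 meV

Using the uncertainty principle to estimate ground state energy:

1. The position uncertainty is approximately the confinement size:
   Δx ≈ L = 4.890e-10 m

2. From ΔxΔp ≥ ℏ/2, the minimum momentum uncertainty is:
   Δp ≈ ℏ/(2L) = 1.078e-25 kg·m/s

3. The kinetic energy is approximately:
   KE ≈ (Δp)²/(2m) = (1.078e-25)²/(2 × 9.109e-31 kg)
   KE ≈ 6.382e-21 J = 39.833 meV

This is an order-of-magnitude estimate of the ground state energy.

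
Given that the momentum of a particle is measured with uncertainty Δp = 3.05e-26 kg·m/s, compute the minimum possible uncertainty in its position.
1.729 nm

Using the Heisenberg uncertainty principle:
ΔxΔp ≥ ℏ/2

The minimum uncertainty in position is:
Δx_min = ℏ/(2Δp)
Δx_min = (1.055e-34 J·s) / (2 × 3.050e-26 kg·m/s)
Δx_min = 1.729e-09 m = 1.729 nm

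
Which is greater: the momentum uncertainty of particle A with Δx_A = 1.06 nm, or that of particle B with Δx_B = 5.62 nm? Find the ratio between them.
Particle A has the larger minimum momentum uncertainty, by a factor of 5.30.

For each particle, the minimum momentum uncertainty is Δp_min = ℏ/(2Δx):

Particle A: Δp_A = ℏ/(2×1.060e-09 m) = 4.974e-26 kg·m/s
Particle B: Δp_B = ℏ/(2×5.620e-09 m) = 9.382e-27 kg·m/s

Ratio: Δp_A/Δp_B = 5.30

Since Δp_min ∝ 1/Δx, the particle with smaller position uncertainty (A) has larger momentum uncertainty.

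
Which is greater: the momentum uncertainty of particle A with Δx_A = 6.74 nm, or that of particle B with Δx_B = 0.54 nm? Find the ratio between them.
Particle B has the larger minimum momentum uncertainty, by a factor of 12.48.

For each particle, the minimum momentum uncertainty is Δp_min = ℏ/(2Δx):

Particle A: Δp_A = ℏ/(2×6.740e-09 m) = 7.823e-27 kg·m/s
Particle B: Δp_B = ℏ/(2×5.400e-10 m) = 9.765e-26 kg·m/s

Ratio: Δp_B/Δp_A = 12.48

Since Δp_min ∝ 1/Δx, the particle with smaller position uncertainty (B) has larger momentum uncertainty.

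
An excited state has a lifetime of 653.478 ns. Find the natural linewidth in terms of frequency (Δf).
121.775 kHz

Using the energy-time uncertainty principle and E = hf:
ΔEΔt ≥ ℏ/2
hΔf·Δt ≥ ℏ/2

The minimum frequency uncertainty is:
Δf = ℏ/(2hτ) = 1/(4πτ)
Δf = 1/(4π × 6.535e-07 s)
Δf = 1.218e+05 Hz = 121.775 kHz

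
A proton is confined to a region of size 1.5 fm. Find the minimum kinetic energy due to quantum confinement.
2.306 MeV

Using the uncertainty principle:

1. Position uncertainty: Δx ≈ 1.500e-15 m
2. Minimum momentum uncertainty: Δp = ℏ/(2Δx) = 3.515e-20 kg·m/s
3. Minimum kinetic energy:
   KE = (Δp)²/(2m) = (3.515e-20)²/(2 × 1.673e-27 kg)
   KE = 3.694e-13 J = 2.306 MeV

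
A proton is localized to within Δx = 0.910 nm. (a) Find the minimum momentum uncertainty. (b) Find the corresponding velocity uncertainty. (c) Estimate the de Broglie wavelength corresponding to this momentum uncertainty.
(a) Δp_min = 5.794 × 10^-26 kg·m/s
(b) Δv_min = 34.642 m/s
(c) λ_dB = 11.435 nm

Step-by-step:

(a) From the uncertainty principle:
Δp_min = ℏ/(2Δx) = (1.055e-34 J·s)/(2 × 9.100e-10 m) = 5.794e-26 kg·m/s

(b) The velocity uncertainty:
Δv = Δp/m = (5.794e-26 kg·m/s)/(1.673e-27 kg) = 3.464e+01 m/s = 34.642 m/s

(c) The de Broglie wavelength for this momentum:
λ = h/p = (6.626e-34 J·s)/(5.794e-26 kg·m/s) = 1.144e-08 m = 11.435 nm

Note: The de Broglie wavelength is comparable to the localization size, as expected from wave-particle duality.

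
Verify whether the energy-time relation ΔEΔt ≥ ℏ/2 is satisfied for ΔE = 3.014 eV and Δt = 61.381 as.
No, it violates the uncertainty relation.

Calculate the product ΔEΔt:
ΔE = 3.014 eV = 4.829e-19 J
ΔEΔt = (4.829e-19 J) × (6.138e-17 s)
ΔEΔt = 2.964e-35 J·s

Compare to the minimum allowed value ℏ/2:
ℏ/2 = 5.273e-35 J·s

Since ΔEΔt = 2.964e-35 J·s < 5.273e-35 J·s = ℏ/2,
this violates the uncertainty relation.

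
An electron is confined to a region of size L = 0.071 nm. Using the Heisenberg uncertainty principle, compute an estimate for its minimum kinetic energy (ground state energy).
1.889 eV

Using the uncertainty principle to estimate ground state energy:

1. The position uncertainty is approximately the confinement size:
   Δx ≈ L = 7.100e-11 m

2. From ΔxΔp ≥ ℏ/2, the minimum momentum uncertainty is:
   Δp ≈ ℏ/(2L) = 7.427e-25 kg·m/s

3. The kinetic energy is approximately:
   KE ≈ (Δp)²/(2m) = (7.427e-25)²/(2 × 9.109e-31 kg)
   KE ≈ 3.027e-19 J = 1.889 eV

This is an order-of-magnitude estimate of the ground state energy.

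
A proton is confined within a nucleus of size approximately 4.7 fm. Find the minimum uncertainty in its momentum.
1.122 × 10^-20 kg·m/s

Using the Heisenberg uncertainty principle:
ΔxΔp ≥ ℏ/2

With Δx ≈ L = 4.700e-15 m (the confinement size):
Δp_min = ℏ/(2Δx)
Δp_min = (1.055e-34 J·s) / (2 × 4.700e-15 m)
Δp_min = 1.122e-20 kg·m/s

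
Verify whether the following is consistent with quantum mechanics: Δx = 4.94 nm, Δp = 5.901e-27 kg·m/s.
No, it violates the uncertainty principle (impossible measurement).

Calculate the product ΔxΔp:
ΔxΔp = (4.940e-09 m) × (5.901e-27 kg·m/s)
ΔxΔp = 2.915e-35 J·s

Compare to the minimum allowed value ℏ/2:
ℏ/2 = 5.273e-35 J·s

Since ΔxΔp = 2.915e-35 J·s < 5.273e-35 J·s = ℏ/2,
the measurement violates the uncertainty principle.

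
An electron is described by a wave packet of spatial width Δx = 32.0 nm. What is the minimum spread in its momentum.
1.648 × 10^-27 kg·m/s

For a wave packet, the spatial width Δx and momentum spread Δp are related by the uncertainty principle:
ΔxΔp ≥ ℏ/2

The minimum momentum spread is:
Δp_min = ℏ/(2Δx)
Δp_min = (1.055e-34 J·s) / (2 × 3.200e-08 m)
Δp_min = 1.648e-27 kg·m/s

A wave packet cannot have both a well-defined position and well-defined momentum.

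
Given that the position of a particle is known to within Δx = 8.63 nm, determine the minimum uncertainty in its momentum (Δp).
6.110 × 10^-27 kg·m/s

Using the Heisenberg uncertainty principle:
ΔxΔp ≥ ℏ/2

The minimum uncertainty in momentum is:
Δp_min = ℏ/(2Δx)
Δp_min = (1.055e-34 J·s) / (2 × 8.630e-09 m)
Δp_min = 6.110e-27 kg·m/s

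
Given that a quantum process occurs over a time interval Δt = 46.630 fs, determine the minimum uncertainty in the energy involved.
7.058 meV

Using the energy-time uncertainty principle:
ΔEΔt ≥ ℏ/2

The minimum uncertainty in energy is:
ΔE_min = ℏ/(2Δt)
ΔE_min = (1.055e-34 J·s) / (2 × 4.663e-14 s)
ΔE_min = 1.131e-21 J = 7.058 meV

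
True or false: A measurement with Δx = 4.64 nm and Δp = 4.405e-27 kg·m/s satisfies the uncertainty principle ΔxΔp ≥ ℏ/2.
No, it violates the uncertainty principle (impossible measurement).

Calculate the product ΔxΔp:
ΔxΔp = (4.640e-09 m) × (4.405e-27 kg·m/s)
ΔxΔp = 2.044e-35 J·s

Compare to the minimum allowed value ℏ/2:
ℏ/2 = 5.273e-35 J·s

Since ΔxΔp = 2.044e-35 J·s < 5.273e-35 J·s = ℏ/2,
the measurement violates the uncertainty principle.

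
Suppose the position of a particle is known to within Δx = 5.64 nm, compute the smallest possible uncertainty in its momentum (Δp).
9.349 × 10^-27 kg·m/s

Using the Heisenberg uncertainty principle:
ΔxΔp ≥ ℏ/2

The minimum uncertainty in momentum is:
Δp_min = ℏ/(2Δx)
Δp_min = (1.055e-34 J·s) / (2 × 5.640e-09 m)
Δp_min = 9.349e-27 kg·m/s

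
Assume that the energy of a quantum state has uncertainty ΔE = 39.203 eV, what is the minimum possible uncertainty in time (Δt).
8.395 as

Using the energy-time uncertainty principle:
ΔEΔt ≥ ℏ/2

The minimum uncertainty in time is:
Δt_min = ℏ/(2ΔE)
Δt_min = (1.055e-34 J·s) / (2 × 6.281e-18 J)
Δt_min = 8.395e-18 s = 8.395 as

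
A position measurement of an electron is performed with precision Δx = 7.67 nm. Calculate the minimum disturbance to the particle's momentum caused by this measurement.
6.875 × 10^-27 kg·m/s

The uncertainty principle implies that measuring position disturbs momentum:
ΔxΔp ≥ ℏ/2

When we measure position with precision Δx, we necessarily introduce a momentum uncertainty:
Δp ≥ ℏ/(2Δx)
Δp_min = (1.055e-34 J·s) / (2 × 7.670e-09 m)
Δp_min = 6.875e-27 kg·m/s

The more precisely we measure position, the greater the momentum disturbance.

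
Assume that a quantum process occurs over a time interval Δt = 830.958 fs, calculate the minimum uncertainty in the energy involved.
396.056 μeV

Using the energy-time uncertainty principle:
ΔEΔt ≥ ℏ/2

The minimum uncertainty in energy is:
ΔE_min = ℏ/(2Δt)
ΔE_min = (1.055e-34 J·s) / (2 × 8.310e-13 s)
ΔE_min = 6.346e-23 J = 396.056 μeV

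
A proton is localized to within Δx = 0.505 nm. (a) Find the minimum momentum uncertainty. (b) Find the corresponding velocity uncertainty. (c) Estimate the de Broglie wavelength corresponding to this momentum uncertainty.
(a) Δp_min = 1.044 × 10^-25 kg·m/s
(b) Δv_min = 62.425 m/s
(c) λ_dB = 6.346 nm

Step-by-step:

(a) From the uncertainty principle:
Δp_min = ℏ/(2Δx) = (1.055e-34 J·s)/(2 × 5.050e-10 m) = 1.044e-25 kg·m/s

(b) The velocity uncertainty:
Δv = Δp/m = (1.044e-25 kg·m/s)/(1.673e-27 kg) = 6.242e+01 m/s = 62.425 m/s

(c) The de Broglie wavelength for this momentum:
λ = h/p = (6.626e-34 J·s)/(1.044e-25 kg·m/s) = 6.346e-09 m = 6.346 nm

Note: The de Broglie wavelength is comparable to the localization size, as expected from wave-particle duality.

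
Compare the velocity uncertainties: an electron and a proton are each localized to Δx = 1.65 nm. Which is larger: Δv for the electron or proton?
The electron has the larger minimum velocity uncertainty, by a ratio of 1836.2.

For both particles, Δp_min = ℏ/(2Δx) = 3.196e-26 kg·m/s (same for both).

The velocity uncertainty is Δv = Δp/m:
- electron: Δv = 3.196e-26 / 9.109e-31 = 3.508e+04 m/s = 35.081 km/s
- proton: Δv = 3.196e-26 / 1.673e-27 = 1.911e+01 m/s = 19.106 m/s

Ratio: 3.508e+04 / 1.911e+01 = 1836.2

The lighter particle has larger velocity uncertainty because Δv ∝ 1/m.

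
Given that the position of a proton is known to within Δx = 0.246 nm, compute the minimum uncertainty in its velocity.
128.148 m/s

Using the Heisenberg uncertainty principle and Δp = mΔv:
ΔxΔp ≥ ℏ/2
Δx(mΔv) ≥ ℏ/2

The minimum uncertainty in velocity is:
Δv_min = ℏ/(2mΔx)
Δv_min = (1.055e-34 J·s) / (2 × 1.673e-27 kg × 2.460e-10 m)
Δv_min = 1.281e+02 m/s = 128.148 m/s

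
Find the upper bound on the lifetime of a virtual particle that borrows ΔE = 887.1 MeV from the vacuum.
3.710 × 10^-25 s

Using the energy-time uncertainty principle:
ΔEΔt ≥ ℏ/2

For a virtual particle borrowing energy ΔE, the maximum lifetime is:
Δt_max = ℏ/(2ΔE)

Converting energy:
ΔE = 887.1 MeV = 1.421e-10 J

Δt_max = (1.055e-34 J·s) / (2 × 1.421e-10 J)
Δt_max = 3.710e-25 s = 3.710 × 10^-25 s

Virtual particles with higher borrowed energy exist for shorter times.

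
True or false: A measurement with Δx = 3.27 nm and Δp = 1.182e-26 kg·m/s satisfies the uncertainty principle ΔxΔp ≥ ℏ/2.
No, it violates the uncertainty principle (impossible measurement).

Calculate the product ΔxΔp:
ΔxΔp = (3.270e-09 m) × (1.182e-26 kg·m/s)
ΔxΔp = 3.865e-35 J·s

Compare to the minimum allowed value ℏ/2:
ℏ/2 = 5.273e-35 J·s

Since ΔxΔp = 3.865e-35 J·s < 5.273e-35 J·s = ℏ/2,
the measurement violates the uncertainty principle.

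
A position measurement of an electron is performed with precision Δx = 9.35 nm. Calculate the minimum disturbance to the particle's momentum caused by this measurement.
5.639 × 10^-27 kg·m/s

The uncertainty principle implies that measuring position disturbs momentum:
ΔxΔp ≥ ℏ/2

When we measure position with precision Δx, we necessarily introduce a momentum uncertainty:
Δp ≥ ℏ/(2Δx)
Δp_min = (1.055e-34 J·s) / (2 × 9.350e-09 m)
Δp_min = 5.639e-27 kg·m/s

The more precisely we measure position, the greater the momentum disturbance.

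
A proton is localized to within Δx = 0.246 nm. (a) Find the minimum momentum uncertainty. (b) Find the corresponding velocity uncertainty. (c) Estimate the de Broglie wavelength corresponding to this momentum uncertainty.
(a) Δp_min = 2.143 × 10^-25 kg·m/s
(b) Δv_min = 128.148 m/s
(c) λ_dB = 3.091 nm

Step-by-step:

(a) From the uncertainty principle:
Δp_min = ℏ/(2Δx) = (1.055e-34 J·s)/(2 × 2.460e-10 m) = 2.143e-25 kg·m/s

(b) The velocity uncertainty:
Δv = Δp/m = (2.143e-25 kg·m/s)/(1.673e-27 kg) = 1.281e+02 m/s = 128.148 m/s

(c) The de Broglie wavelength for this momentum:
λ = h/p = (6.626e-34 J·s)/(2.143e-25 kg·m/s) = 3.091e-09 m = 3.091 nm

Note: The de Broglie wavelength is comparable to the localization size, as expected from wave-particle duality.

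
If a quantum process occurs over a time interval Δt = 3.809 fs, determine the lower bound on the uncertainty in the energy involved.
86.402 meV

Using the energy-time uncertainty principle:
ΔEΔt ≥ ℏ/2

The minimum uncertainty in energy is:
ΔE_min = ℏ/(2Δt)
ΔE_min = (1.055e-34 J·s) / (2 × 3.809e-15 s)
ΔE_min = 1.384e-20 J = 86.402 meV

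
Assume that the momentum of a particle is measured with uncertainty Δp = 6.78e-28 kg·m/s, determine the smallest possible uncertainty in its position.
77.771 nm

Using the Heisenberg uncertainty principle:
ΔxΔp ≥ ℏ/2

The minimum uncertainty in position is:
Δx_min = ℏ/(2Δp)
Δx_min = (1.055e-34 J·s) / (2 × 6.780e-28 kg·m/s)
Δx_min = 7.777e-08 m = 77.771 nm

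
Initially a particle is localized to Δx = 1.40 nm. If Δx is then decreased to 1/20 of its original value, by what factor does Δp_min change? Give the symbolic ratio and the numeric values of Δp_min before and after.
Original Δp_min = 3.766 × 10^-26 kg·m/s; new Δp'_min = 7.533 × 10^-25 kg·m/s; ratio Δp'_min/Δp_min = 20.

From the uncertainty principle ΔxΔp ≥ ℏ/2, the minimum momentum uncertainty is Δp_min = ℏ/(2Δx).

Original (Δx = 1.40 nm = 1.400e-09 m):
Δp_min = (1.055e-34 J·s)/(2 × 1.400e-09 m) = 3.766e-26 kg·m/s

When Δx → (1/20)Δx:
Δp'_min = ℏ/(2 × (1/20)Δx) = 20 × ℏ/(2Δx) = 20 × Δp_min
Δp'_min = 20 × 3.766e-26 kg·m/s = 7.533e-25 kg·m/s

Since Δp_min ∝ 1/Δx, when Δx is decreased to 1/20 of its original value, Δp_min increases to 20 times its original value.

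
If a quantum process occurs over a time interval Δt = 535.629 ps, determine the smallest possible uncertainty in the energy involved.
614.429 neV

Using the energy-time uncertainty principle:
ΔEΔt ≥ ℏ/2

The minimum uncertainty in energy is:
ΔE_min = ℏ/(2Δt)
ΔE_min = (1.055e-34 J·s) / (2 × 5.356e-10 s)
ΔE_min = 9.844e-26 J = 614.429 neV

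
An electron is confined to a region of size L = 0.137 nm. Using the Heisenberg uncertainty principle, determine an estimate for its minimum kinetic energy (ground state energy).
507.483 meV

Using the uncertainty principle to estimate ground state energy:

1. The position uncertainty is approximately the confinement size:
   Δx ≈ L = 1.370e-10 m

2. From ΔxΔp ≥ ℏ/2, the minimum momentum uncertainty is:
   Δp ≈ ℏ/(2L) = 3.849e-25 kg·m/s

3. The kinetic energy is approximately:
   KE ≈ (Δp)²/(2m) = (3.849e-25)²/(2 × 9.109e-31 kg)
   KE ≈ 8.131e-20 J = 507.483 meV

This is an order-of-magnitude estimate of the ground state energy.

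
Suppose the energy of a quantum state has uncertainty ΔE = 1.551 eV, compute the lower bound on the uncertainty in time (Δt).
212.190 as

Using the energy-time uncertainty principle:
ΔEΔt ≥ ℏ/2

The minimum uncertainty in time is:
Δt_min = ℏ/(2ΔE)
Δt_min = (1.055e-34 J·s) / (2 × 2.485e-19 J)
Δt_min = 2.122e-16 s = 212.190 as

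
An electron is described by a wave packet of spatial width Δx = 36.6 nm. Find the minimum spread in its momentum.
1.441 × 10^-27 kg·m/s

For a wave packet, the spatial width Δx and momentum spread Δp are related by the uncertainty principle:
ΔxΔp ≥ ℏ/2

The minimum momentum spread is:
Δp_min = ℏ/(2Δx)
Δp_min = (1.055e-34 J·s) / (2 × 3.660e-08 m)
Δp_min = 1.441e-27 kg·m/s

A wave packet cannot have both a well-defined position and well-defined momentum.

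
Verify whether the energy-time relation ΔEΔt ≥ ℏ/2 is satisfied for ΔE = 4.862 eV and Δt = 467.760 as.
Yes, it satisfies the uncertainty relation.

Calculate the product ΔEΔt:
ΔE = 4.862 eV = 7.790e-19 J
ΔEΔt = (7.790e-19 J) × (4.678e-16 s)
ΔEΔt = 3.644e-34 J·s

Compare to the minimum allowed value ℏ/2:
ℏ/2 = 5.273e-35 J·s

Since ΔEΔt = 3.644e-34 J·s ≥ 5.273e-35 J·s = ℏ/2,
this satisfies the uncertainty relation.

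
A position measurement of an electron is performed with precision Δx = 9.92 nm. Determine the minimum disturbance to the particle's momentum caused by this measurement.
5.315 × 10^-27 kg·m/s

The uncertainty principle implies that measuring position disturbs momentum:
ΔxΔp ≥ ℏ/2

When we measure position with precision Δx, we necessarily introduce a momentum uncertainty:
Δp ≥ ℏ/(2Δx)
Δp_min = (1.055e-34 J·s) / (2 × 9.920e-09 m)
Δp_min = 5.315e-27 kg·m/s

The more precisely we measure position, the greater the momentum disturbance.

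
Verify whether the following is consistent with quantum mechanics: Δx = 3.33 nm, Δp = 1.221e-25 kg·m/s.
Yes, it satisfies the uncertainty principle.

Calculate the product ΔxΔp:
ΔxΔp = (3.330e-09 m) × (1.221e-25 kg·m/s)
ΔxΔp = 4.066e-34 J·s

Compare to the minimum allowed value ℏ/2:
ℏ/2 = 5.273e-35 J·s

Since ΔxΔp = 4.066e-34 J·s ≥ 5.273e-35 J·s = ℏ/2,
the measurement satisfies the uncertainty principle.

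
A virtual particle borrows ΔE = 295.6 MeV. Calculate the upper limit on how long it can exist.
1.113 ys

Using the energy-time uncertainty principle:
ΔEΔt ≥ ℏ/2

For a virtual particle borrowing energy ΔE, the maximum lifetime is:
Δt_max = ℏ/(2ΔE)

Converting energy:
ΔE = 295.6 MeV = 4.736e-11 J

Δt_max = (1.055e-34 J·s) / (2 × 4.736e-11 J)
Δt_max = 1.113e-24 s = 1.113 ys

Virtual particles with higher borrowed energy exist for shorter times.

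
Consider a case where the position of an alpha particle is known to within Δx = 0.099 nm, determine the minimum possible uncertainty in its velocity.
80.156 m/s

Using the Heisenberg uncertainty principle and Δp = mΔv:
ΔxΔp ≥ ℏ/2
Δx(mΔv) ≥ ℏ/2

The minimum uncertainty in velocity is:
Δv_min = ℏ/(2mΔx)
Δv_min = (1.055e-34 J·s) / (2 × 6.645e-27 kg × 9.900e-11 m)
Δv_min = 8.016e+01 m/s = 80.156 m/s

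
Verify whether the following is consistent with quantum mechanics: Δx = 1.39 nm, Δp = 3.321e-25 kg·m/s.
Yes, it satisfies the uncertainty principle.

Calculate the product ΔxΔp:
ΔxΔp = (1.390e-09 m) × (3.321e-25 kg·m/s)
ΔxΔp = 4.616e-34 J·s

Compare to the minimum allowed value ℏ/2:
ℏ/2 = 5.273e-35 J·s

Since ΔxΔp = 4.616e-34 J·s ≥ 5.273e-35 J·s = ℏ/2,
the measurement satisfies the uncertainty principle.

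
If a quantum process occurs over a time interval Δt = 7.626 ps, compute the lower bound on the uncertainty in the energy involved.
43.156 μeV

Using the energy-time uncertainty principle:
ΔEΔt ≥ ℏ/2

The minimum uncertainty in energy is:
ΔE_min = ℏ/(2Δt)
ΔE_min = (1.055e-34 J·s) / (2 × 7.626e-12 s)
ΔE_min = 6.914e-24 J = 43.156 μeV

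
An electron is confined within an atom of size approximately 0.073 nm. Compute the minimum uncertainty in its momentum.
7.223 × 10^-25 kg·m/s

Using the Heisenberg uncertainty principle:
ΔxΔp ≥ ℏ/2

With Δx ≈ L = 7.300e-11 m (the confinement size):
Δp_min = ℏ/(2Δx)
Δp_min = (1.055e-34 J·s) / (2 × 7.300e-11 m)
Δp_min = 7.223e-25 kg·m/s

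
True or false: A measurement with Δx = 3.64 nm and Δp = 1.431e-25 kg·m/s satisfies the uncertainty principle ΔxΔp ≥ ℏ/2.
Yes, it satisfies the uncertainty principle.

Calculate the product ΔxΔp:
ΔxΔp = (3.640e-09 m) × (1.431e-25 kg·m/s)
ΔxΔp = 5.209e-34 J·s

Compare to the minimum allowed value ℏ/2:
ℏ/2 = 5.273e-35 J·s

Since ΔxΔp = 5.209e-34 J·s ≥ 5.273e-35 J·s = ℏ/2,
the measurement satisfies the uncertainty principle.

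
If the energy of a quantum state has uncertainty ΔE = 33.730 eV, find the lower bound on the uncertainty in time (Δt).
9.757 as

Using the energy-time uncertainty principle:
ΔEΔt ≥ ℏ/2

The minimum uncertainty in time is:
Δt_min = ℏ/(2ΔE)
Δt_min = (1.055e-34 J·s) / (2 × 5.404e-18 J)
Δt_min = 9.757e-18 s = 9.757 as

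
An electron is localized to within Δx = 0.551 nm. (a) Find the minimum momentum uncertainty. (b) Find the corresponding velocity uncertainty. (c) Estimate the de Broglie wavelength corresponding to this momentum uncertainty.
(a) Δp_min = 9.570 × 10^-26 kg·m/s
(b) Δv_min = 105.052 km/s
(c) λ_dB = 6.924 nm

Step-by-step:

(a) From the uncertainty principle:
Δp_min = ℏ/(2Δx) = (1.055e-34 J·s)/(2 × 5.510e-10 m) = 9.570e-26 kg·m/s

(b) The velocity uncertainty:
Δv = Δp/m = (9.570e-26 kg·m/s)/(9.109e-31 kg) = 1.051e+05 m/s = 105.052 km/s

(c) The de Broglie wavelength for this momentum:
λ = h/p = (6.626e-34 J·s)/(9.570e-26 kg·m/s) = 6.924e-09 m = 6.924 nm

Note: The de Broglie wavelength is comparable to the localization size, as expected from wave-particle duality.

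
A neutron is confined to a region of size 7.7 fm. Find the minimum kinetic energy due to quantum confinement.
87.372 keV

Using the uncertainty principle:

1. Position uncertainty: Δx ≈ 7.700e-15 m
2. Minimum momentum uncertainty: Δp = ℏ/(2Δx) = 6.848e-21 kg·m/s
3. Minimum kinetic energy:
   KE = (Δp)²/(2m) = (6.848e-21)²/(2 × 1.675e-27 kg)
   KE = 1.400e-14 J = 87.372 keV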